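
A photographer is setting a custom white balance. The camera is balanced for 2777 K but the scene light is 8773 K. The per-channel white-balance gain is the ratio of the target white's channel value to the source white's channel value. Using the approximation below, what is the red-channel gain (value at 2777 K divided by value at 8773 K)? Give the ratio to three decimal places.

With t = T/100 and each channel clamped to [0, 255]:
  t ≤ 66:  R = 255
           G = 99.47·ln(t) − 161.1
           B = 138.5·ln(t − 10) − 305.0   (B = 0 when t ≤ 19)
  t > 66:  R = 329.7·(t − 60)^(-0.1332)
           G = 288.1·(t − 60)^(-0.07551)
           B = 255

At 8773 K (t = 87.73):
  R = 329.7·(87.73 − 60)^(-0.1332) = 329.7·27.73^(-0.1332) = 329.7·0.64239 = 211.796.
At 2777 K (t = 27.77):
  R = 255 by definition for t ≤ 66.
Gain = 255.000 / 211.796 = 1.2040 → 1.204.

1.204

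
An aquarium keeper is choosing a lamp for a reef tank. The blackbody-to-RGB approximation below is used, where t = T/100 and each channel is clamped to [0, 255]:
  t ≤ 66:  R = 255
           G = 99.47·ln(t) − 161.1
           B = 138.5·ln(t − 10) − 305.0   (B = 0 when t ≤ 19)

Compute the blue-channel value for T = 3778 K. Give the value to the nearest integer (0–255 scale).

t = 3778/100 = 37.78; the t ≤ 66 branch applies.
B = 138.5·ln(37.78 − 10) − 305.0 = 138.5·ln 27.78 − 305.0 = 138.5·3.3243 − 305.0 = 155.418.
Rounded: 155.

155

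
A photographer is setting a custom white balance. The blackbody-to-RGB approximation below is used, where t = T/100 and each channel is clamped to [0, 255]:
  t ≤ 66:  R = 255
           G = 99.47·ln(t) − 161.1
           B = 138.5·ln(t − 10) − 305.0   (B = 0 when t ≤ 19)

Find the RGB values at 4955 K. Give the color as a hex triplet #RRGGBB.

t = 4955/100 = 49.55; the t ≤ 66 branch applies.
R = 255 by definition for t ≤ 66.
G = 99.47·ln 49.55 − 161.1 = 99.47·3.9030 − 161.1 = 227.130.
B = 138.5·ln(49.55 − 10) − 305.0 = 138.5·ln 39.55 − 305.0 = 138.5·3.6776 − 305.0 = 204.343.
Rounded: (255, 227, 204).
In hex: #FFE3CC.

#FFE3CC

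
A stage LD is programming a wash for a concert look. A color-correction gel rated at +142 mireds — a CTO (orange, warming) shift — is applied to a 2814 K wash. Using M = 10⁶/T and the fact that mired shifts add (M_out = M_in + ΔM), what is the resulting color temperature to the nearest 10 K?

M_in = 10⁶/2814 = 355.37 mireds.
M_out = 355.37 + (+142) = 497.37 mireds.
T_out = 10⁶/497.37 = 2010.6 K → 2010 K.

2010 K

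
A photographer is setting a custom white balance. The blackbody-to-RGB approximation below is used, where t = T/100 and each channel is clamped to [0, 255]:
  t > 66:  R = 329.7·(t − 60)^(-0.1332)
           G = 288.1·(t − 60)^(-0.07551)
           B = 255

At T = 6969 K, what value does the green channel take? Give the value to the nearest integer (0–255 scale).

243

t = 6969/100 = 69.69; the t > 66 branch applies.
G = 288.1·(69.69 − 60)^(-0.07551) = 288.1·9.69^(-0.07551) = 288.1·0.84241 = 242.698.
Rounded: 243.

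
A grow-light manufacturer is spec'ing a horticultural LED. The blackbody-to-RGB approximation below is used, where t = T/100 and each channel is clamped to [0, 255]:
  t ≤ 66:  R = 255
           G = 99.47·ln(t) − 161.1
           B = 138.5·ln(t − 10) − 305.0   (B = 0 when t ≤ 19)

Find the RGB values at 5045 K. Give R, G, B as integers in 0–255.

t = 5045/100 = 50.45; the t ≤ 66 branch applies.
R = 255 by definition for t ≤ 66.
G = 99.47·ln 50.45 − 161.1 = 99.47·3.9210 − 161.1 = 228.920.
B = 138.5·ln(50.45 − 10) − 305.0 = 138.5·ln 40.45 − 305.0 = 138.5·3.7001 − 305.0 = 207.459.
Rounded: (255, 229, 207).

R=255, G=229, B=207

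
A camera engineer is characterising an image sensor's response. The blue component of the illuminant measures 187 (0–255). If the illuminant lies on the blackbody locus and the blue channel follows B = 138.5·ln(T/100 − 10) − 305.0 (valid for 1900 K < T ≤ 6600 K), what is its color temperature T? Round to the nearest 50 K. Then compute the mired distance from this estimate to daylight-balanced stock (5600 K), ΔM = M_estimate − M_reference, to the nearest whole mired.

+44 mireds

ln(t − 10) = (187 + 305.0) / 138.5 = 3.5523.
t − 10 = e^3.5523 = 34.895, so t = 44.895.
T = 100·t = 4490 K → 4500 K to the nearest 50 K.
M_estimate = 10⁶/4500 = 222.22; M_reference = 10⁶/5600 = 178.57.
ΔM = 222.22 − 178.57 = 43.65 → +44 mireds.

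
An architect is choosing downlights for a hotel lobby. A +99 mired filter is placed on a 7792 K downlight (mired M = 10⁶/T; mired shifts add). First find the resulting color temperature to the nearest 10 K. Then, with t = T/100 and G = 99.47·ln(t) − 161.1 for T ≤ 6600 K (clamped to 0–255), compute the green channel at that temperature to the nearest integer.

M_in = 10⁶/7792 = 128.34; M_out = 128.34 + (+99) = 227.34.
T_out = 10⁶/227.34 = 4398.8 K → 4400 K; t = 44.
G = 99.47·ln 44 − 161.1 = 99.47·3.7842 − 161.1 = 215.313.
Rounded: 215.

215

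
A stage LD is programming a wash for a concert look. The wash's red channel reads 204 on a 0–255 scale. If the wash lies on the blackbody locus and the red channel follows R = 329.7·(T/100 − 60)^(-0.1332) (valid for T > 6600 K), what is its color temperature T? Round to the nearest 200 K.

9600 K

(t − 60)^(-0.1332) = 204/329.7 = 0.61874.
t − 60 = 0.61874^(1/-0.1332) = 0.61874^(-7.508) = 36.748, so t = 96.748.
T = 100·t = 9675 K → 9600 K to the nearest 200 K.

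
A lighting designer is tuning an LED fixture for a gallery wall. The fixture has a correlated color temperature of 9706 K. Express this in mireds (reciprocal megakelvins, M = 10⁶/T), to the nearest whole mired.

M = 10⁶ / 9706 = 103.029 → 103 mireds.

103 mireds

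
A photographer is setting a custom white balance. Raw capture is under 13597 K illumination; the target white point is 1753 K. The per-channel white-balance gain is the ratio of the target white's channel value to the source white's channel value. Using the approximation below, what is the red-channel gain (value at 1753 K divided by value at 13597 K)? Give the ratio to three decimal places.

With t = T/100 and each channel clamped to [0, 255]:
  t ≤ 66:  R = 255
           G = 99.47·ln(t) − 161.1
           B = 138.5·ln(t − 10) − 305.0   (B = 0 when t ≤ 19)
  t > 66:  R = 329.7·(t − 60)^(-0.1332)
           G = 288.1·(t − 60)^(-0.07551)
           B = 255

1.377

At 13597 K (t = 135.97):
  R = 329.7·(135.97 − 60)^(-0.1332) = 329.7·75.97^(-0.1332) = 329.7·0.56169 = 185.190.
At 1753 K (t = 17.53):
  R = 255 by definition for t ≤ 66.
Gain = 255.000 / 185.190 = 1.3770 → 1.377.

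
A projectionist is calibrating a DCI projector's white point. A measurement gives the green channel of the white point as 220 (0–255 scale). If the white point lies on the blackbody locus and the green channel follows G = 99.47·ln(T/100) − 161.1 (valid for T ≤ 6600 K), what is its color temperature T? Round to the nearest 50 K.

4600 K

ln t = (220 + 161.1) / 99.47 = 3.8313.
t = e^3.8313 = 46.123.
T = 100·t = 4612 K → 4600 K to the nearest 50 K.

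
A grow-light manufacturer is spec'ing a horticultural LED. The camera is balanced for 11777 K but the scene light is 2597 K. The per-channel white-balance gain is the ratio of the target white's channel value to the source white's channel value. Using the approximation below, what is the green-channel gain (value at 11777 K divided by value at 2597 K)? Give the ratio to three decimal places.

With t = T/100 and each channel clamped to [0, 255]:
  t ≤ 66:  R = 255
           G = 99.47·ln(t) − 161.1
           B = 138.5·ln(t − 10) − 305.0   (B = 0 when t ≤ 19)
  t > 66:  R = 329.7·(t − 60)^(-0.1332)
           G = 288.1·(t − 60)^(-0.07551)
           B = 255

At 2597 K (t = 25.97):
  G = 99.47·ln 25.97 − 161.1 = 99.47·3.2569 − 161.1 = 162.868.
At 11777 K (t = 117.77):
  G = 288.1·(117.77 − 60)^(-0.07551) = 288.1·57.77^(-0.07551) = 288.1·0.73616 = 212.088.
Gain = 212.088 / 162.868 = 1.3022 → 1.302.

1.302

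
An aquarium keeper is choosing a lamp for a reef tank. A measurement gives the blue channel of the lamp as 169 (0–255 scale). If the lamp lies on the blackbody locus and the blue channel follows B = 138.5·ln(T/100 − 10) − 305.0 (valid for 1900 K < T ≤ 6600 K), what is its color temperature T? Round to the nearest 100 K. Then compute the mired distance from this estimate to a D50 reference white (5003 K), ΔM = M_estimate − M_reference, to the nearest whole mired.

ln(t − 10) = (169 + 305.0) / 138.5 = 3.4224.
t − 10 = e^3.4224 = 30.642, so t = 40.642.
T = 100·t = 4064 K → 4100 K to the nearest 100 K.
M_estimate = 10⁶/4100 = 243.90; M_reference = 10⁶/5003 = 199.88.
ΔM = 243.90 − 199.88 = 44.02 → +44 mireds.

+44 mireds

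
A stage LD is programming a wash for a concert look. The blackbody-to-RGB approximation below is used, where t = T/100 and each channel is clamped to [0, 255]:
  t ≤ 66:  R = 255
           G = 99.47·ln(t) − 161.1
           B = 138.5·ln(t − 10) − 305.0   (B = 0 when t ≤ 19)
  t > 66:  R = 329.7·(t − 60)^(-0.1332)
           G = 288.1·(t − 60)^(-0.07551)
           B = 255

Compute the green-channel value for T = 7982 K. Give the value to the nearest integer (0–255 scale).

230

t = 7982/100 = 79.82; the t > 66 branch applies.
G = 288.1·(79.82 − 60)^(-0.07551) = 288.1·19.82^(-0.07551) = 288.1·0.79810 = 229.932.
Rounded: 230.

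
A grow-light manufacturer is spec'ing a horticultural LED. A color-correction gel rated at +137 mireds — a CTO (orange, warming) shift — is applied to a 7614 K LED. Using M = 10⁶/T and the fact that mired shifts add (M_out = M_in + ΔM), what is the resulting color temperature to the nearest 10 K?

M_in = 10⁶/7614 = 131.34 mireds.
M_out = 131.34 + (+137) = 268.34 mireds.
T_out = 10⁶/268.34 = 3726.7 K → 3730 K.

3730 K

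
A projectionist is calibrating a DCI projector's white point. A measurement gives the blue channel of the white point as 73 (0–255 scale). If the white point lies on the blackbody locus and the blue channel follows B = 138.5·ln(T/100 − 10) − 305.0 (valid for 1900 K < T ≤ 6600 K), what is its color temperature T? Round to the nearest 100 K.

2500 K

ln(t − 10) = (73 + 305.0) / 138.5 = 2.7292.
t − 10 = e^2.7292 = 15.321, so t = 25.321.
T = 100·t = 2532 K → 2500 K to the nearest 100 K.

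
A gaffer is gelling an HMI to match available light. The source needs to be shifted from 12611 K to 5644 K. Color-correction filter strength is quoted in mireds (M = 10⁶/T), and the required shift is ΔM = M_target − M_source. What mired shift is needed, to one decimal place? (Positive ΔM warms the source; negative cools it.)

+97.9 mireds

M_source = 10⁶/12611 = 79.296; M_target = 10⁶/5644 = 177.179.
ΔM = 177.179 − 79.296 = 97.883 → +97.9 mireds, a warming shift.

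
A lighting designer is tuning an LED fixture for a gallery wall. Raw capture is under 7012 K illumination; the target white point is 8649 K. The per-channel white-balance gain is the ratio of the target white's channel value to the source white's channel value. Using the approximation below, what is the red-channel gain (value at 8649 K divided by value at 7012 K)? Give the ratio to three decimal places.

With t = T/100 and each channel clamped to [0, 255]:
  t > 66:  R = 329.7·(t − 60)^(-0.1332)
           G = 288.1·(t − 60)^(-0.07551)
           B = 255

0.880

At 7012 K (t = 70.12):
  R = 329.7·(70.12 − 60)^(-0.1332) = 329.7·10.12^(-0.1332) = 329.7·0.73470 = 242.231.
At 8649 K (t = 86.49):
  R = 329.7·(86.49 − 60)^(-0.1332) = 329.7·26.49^(-0.1332) = 329.7·0.64632 = 213.091.
Gain = 213.091 / 242.231 = 0.8797 → 0.880.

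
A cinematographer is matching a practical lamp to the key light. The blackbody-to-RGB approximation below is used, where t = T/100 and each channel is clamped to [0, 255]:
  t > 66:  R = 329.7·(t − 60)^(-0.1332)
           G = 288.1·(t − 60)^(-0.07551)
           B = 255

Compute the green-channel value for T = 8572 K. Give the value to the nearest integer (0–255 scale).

t = 8572/100 = 85.72; the t > 66 branch applies.
G = 288.1·(85.72 − 60)^(-0.07551) = 288.1·25.72^(-0.07551) = 288.1·0.78255 = 225.452.
Rounded: 225.

225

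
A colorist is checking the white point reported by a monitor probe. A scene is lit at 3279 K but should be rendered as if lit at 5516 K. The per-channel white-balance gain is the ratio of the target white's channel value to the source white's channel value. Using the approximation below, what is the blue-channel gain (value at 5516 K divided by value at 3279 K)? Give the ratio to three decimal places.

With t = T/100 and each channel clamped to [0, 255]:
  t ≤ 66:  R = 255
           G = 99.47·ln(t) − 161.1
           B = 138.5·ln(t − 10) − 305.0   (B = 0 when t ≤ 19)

1.740

At 3279 K (t = 32.79):
  B = 138.5·ln(32.79 − 10) − 305.0 = 138.5·ln 22.79 − 305.0 = 138.5·3.1263 − 305.0 = 127.996.
At 5516 K (t = 55.16):
  B = 138.5·ln(55.16 − 10) − 305.0 = 138.5·ln 45.16 − 305.0 = 138.5·3.8102 − 305.0 = 222.714.
Gain = 222.714 / 127.996 = 1.7400 → 1.740.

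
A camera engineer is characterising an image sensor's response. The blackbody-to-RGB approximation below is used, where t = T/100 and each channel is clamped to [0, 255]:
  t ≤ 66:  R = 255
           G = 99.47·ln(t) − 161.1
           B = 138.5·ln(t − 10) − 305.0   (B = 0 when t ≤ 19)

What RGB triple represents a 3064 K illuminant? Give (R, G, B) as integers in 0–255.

(255, 179, 114)

t = 3064/100 = 30.64; the t ≤ 66 branch applies.
R = 255 by definition for t ≤ 66.
G = 99.47·ln 30.64 − 161.1 = 99.47·3.4223 − 161.1 = 179.317.
B = 138.5·ln(30.64 − 10) − 305.0 = 138.5·ln 20.64 − 305.0 = 138.5·3.0272 − 305.0 = 114.271.
Rounded: (255, 179, 114).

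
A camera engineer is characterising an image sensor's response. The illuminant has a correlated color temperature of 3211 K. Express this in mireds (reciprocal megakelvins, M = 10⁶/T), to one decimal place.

M = 10⁶ / 3211 = 311.429 → 311.4 mireds.

311.4 mireds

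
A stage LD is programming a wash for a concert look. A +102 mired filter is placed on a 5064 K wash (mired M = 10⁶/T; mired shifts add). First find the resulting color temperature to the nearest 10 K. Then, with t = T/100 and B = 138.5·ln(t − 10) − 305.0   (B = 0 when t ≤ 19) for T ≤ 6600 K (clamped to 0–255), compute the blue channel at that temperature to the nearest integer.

M_in = 10⁶/5064 = 197.47; M_out = 197.47 + (+102) = 299.47.
T_out = 10⁶/299.47 = 3339.2 K → 3340 K; t = 33.4.
B = 138.5·ln(33.4 − 10) − 305.0 = 138.5·ln 23.4 − 305.0 = 138.5·3.1527 − 305.0 = 131.654.
Rounded: 132.

132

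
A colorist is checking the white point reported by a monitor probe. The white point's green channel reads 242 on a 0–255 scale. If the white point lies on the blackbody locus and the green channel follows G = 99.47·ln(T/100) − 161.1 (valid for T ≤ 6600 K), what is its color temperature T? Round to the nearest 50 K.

ln t = (242 + 161.1) / 99.47 = 4.0525.
t = e^4.0525 = 57.540.
T = 100·t = 5754 K → 5750 K to the nearest 50 K.

5750 K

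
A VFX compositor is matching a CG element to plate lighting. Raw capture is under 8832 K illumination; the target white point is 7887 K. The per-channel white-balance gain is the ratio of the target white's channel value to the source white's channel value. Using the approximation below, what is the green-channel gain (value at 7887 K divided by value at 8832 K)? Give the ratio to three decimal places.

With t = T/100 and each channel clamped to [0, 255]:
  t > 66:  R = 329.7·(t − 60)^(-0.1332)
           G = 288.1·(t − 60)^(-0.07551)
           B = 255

At 8832 K (t = 88.32):
  G = 288.1·(88.32 − 60)^(-0.07551) = 288.1·28.32^(-0.07551) = 288.1·0.77688 = 223.818.
At 7887 K (t = 78.87):
  G = 288.1·(78.87 − 60)^(-0.07551) = 288.1·18.87^(-0.07551) = 288.1·0.80106 = 230.786.
Gain = 230.786 / 223.818 = 1.0311 → 1.031.

1.031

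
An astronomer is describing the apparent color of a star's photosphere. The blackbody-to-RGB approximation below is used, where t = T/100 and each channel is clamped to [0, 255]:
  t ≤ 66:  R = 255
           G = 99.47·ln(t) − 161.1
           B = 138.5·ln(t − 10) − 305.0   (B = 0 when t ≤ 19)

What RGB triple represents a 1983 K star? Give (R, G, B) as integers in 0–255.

t = 1983/100 = 19.83; the t ≤ 66 branch applies.
R = 255 by definition for t ≤ 66.
G = 99.47·ln 19.83 − 161.1 = 99.47·2.9872 − 161.1 = 136.036.
B = 138.5·ln(19.83 − 10) − 305.0 = 138.5·ln 9.83 − 305.0 = 138.5·2.2854 − 305.0 = 11.533.
Rounded: (255, 136, 12).

(255, 136, 12)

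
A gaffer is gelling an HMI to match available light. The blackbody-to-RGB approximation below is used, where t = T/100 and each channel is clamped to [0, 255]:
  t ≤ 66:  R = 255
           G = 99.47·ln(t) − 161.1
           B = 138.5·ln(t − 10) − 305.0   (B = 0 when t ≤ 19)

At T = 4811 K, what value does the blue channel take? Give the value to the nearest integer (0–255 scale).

199

t = 4811/100 = 48.11; the t ≤ 66 branch applies.
B = 138.5·ln(48.11 − 10) − 305.0 = 138.5·ln 38.11 − 305.0 = 138.5·3.6405 − 305.0 = 199.206.
Rounded: 199.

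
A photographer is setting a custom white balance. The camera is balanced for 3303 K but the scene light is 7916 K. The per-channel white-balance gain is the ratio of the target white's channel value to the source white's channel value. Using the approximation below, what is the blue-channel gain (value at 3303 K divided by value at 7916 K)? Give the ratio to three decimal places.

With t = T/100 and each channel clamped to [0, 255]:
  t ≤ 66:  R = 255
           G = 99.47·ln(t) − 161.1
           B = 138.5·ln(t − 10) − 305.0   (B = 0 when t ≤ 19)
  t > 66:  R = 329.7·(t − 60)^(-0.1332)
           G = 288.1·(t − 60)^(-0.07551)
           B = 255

At 7916 K (t = 79.16):
  B = 255 by definition for t > 66.
At 3303 K (t = 33.03):
  B = 138.5·ln(33.03 − 10) − 305.0 = 138.5·ln 23.03 − 305.0 = 138.5·3.1368 − 305.0 = 129.446.
Gain = 129.446 / 255.000 = 0.5076 → 0.508.

0.508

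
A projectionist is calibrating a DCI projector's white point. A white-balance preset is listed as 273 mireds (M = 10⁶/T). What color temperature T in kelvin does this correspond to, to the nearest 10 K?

T = 10⁶ / 273 = 3663.00 K → 3660 K.

3660 K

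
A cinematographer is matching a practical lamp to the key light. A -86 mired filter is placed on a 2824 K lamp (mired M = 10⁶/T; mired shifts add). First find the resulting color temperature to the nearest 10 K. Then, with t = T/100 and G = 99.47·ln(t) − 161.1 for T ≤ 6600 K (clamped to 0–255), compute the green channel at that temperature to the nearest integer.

199

M_in = 10⁶/2824 = 354.11; M_out = 354.11 + (-86) = 268.11.
T_out = 10⁶/268.11 = 3729.8 K → 3730 K; t = 37.3.
G = 99.47·ln 37.3 − 161.1 = 99.47·3.6190 − 161.1 = 198.881.
Rounded: 199.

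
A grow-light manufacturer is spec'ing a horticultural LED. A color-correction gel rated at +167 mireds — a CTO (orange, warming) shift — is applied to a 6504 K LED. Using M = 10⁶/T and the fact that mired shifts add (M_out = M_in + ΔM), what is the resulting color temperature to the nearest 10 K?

3120 K

M_in = 10⁶/6504 = 153.75 mireds.
M_out = 153.75 + (+167) = 320.75 mireds.
T_out = 10⁶/320.75 = 3117.7 K → 3120 K.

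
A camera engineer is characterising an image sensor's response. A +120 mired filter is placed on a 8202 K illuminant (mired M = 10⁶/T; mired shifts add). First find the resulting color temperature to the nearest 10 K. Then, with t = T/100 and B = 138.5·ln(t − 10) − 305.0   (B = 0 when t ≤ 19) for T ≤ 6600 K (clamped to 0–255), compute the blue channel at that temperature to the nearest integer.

172

M_in = 10⁶/8202 = 121.92; M_out = 121.92 + (+120) = 241.92.
T_out = 10⁶/241.92 = 4133.6 K → 4130 K; t = 41.3.
B = 138.5·ln(41.3 − 10) − 305.0 = 138.5·ln 31.3 − 305.0 = 138.5·3.4436 − 305.0 = 171.941.
Rounded: 172.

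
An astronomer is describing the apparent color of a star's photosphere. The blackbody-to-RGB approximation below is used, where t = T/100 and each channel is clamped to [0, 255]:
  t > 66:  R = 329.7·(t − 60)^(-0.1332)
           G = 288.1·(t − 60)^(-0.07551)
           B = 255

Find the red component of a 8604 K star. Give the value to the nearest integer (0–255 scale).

214

t = 8604/100 = 86.04; the t > 66 branch applies.
R = 329.7·(86.04 − 60)^(-0.1332) = 329.7·26.04^(-0.1332) = 329.7·0.64779 = 213.578.
Rounded: 214.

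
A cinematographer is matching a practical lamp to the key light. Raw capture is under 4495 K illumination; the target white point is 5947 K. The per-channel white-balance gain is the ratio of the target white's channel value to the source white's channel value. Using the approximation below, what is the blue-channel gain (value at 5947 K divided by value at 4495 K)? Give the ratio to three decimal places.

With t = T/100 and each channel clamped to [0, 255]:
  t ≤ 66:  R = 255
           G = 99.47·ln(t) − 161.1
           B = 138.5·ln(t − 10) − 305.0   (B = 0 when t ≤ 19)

At 4495 K (t = 44.95):
  B = 138.5·ln(44.95 − 10) − 305.0 = 138.5·ln 34.95 − 305.0 = 138.5·3.5539 − 305.0 = 187.218.
At 5947 K (t = 59.47):
  B = 138.5·ln(59.47 − 10) − 305.0 = 138.5·ln 49.47 − 305.0 = 138.5·3.9014 − 305.0 = 235.339.
Gain = 235.339 / 187.218 = 1.2570 → 1.257.

1.257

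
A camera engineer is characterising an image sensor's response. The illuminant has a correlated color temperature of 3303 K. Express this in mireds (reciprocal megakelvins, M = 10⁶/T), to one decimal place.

M = 10⁶ / 3303 = 302.755 → 302.8 mireds.

302.8 mireds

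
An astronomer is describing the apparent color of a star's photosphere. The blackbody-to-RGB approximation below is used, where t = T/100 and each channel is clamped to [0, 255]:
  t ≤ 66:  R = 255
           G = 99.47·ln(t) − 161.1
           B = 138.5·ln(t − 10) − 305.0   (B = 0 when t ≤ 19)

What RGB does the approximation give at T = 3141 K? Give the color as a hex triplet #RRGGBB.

#FFB677

t = 3141/100 = 31.41; the t ≤ 66 branch applies.
R = 255 by definition for t ≤ 66.
G = 99.47·ln 31.41 − 161.1 = 99.47·3.4471 − 161.1 = 181.786.
B = 138.5·ln(31.41 − 10) − 305.0 = 138.5·ln 21.41 − 305.0 = 138.5·3.0639 − 305.0 = 119.344.
Rounded: (255, 182, 119).
In hex: #FFB677.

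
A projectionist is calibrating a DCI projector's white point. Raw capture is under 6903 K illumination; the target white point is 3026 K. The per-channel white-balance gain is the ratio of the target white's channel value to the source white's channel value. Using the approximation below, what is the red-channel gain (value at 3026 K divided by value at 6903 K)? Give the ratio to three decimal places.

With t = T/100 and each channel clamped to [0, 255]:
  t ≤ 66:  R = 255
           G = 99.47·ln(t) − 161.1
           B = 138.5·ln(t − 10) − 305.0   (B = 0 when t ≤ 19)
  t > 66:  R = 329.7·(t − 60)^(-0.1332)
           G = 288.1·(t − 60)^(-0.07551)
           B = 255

At 6903 K (t = 69.03):
  R = 329.7·(69.03 − 60)^(-0.1332) = 329.7·9.03^(-0.1332) = 329.7·0.74594 = 245.936.
At 3026 K (t = 30.26):
  R = 255 by definition for t ≤ 66.
Gain = 255.000 / 245.936 = 1.0369 → 1.037.

1.037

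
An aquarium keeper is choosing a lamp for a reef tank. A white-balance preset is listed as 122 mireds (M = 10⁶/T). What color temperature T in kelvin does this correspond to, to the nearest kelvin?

8197 K

T = 10⁶ / 122 = 8196.72 K → 8197 K.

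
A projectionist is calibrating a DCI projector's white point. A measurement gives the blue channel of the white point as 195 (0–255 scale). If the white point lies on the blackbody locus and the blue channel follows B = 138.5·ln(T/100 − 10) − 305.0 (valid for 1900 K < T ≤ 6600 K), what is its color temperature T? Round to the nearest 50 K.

4700 K

ln(t − 10) = (195 + 305.0) / 138.5 = 3.6101.
t − 10 = e^3.6101 = 36.970, so t = 46.970.
T = 100·t = 4697 K → 4700 K to the nearest 50 K.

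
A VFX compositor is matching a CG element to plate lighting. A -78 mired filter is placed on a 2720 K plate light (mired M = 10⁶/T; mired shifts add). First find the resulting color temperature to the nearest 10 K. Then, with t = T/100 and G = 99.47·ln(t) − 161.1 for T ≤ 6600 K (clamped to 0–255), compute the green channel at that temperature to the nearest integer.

M_in = 10⁶/2720 = 367.65; M_out = 367.65 + (-78) = 289.65.
T_out = 10⁶/289.65 = 3452.5 K → 3450 K; t = 34.5.
G = 99.47·ln 34.5 − 161.1 = 99.47·3.5410 − 161.1 = 191.119.
Rounded: 191.

191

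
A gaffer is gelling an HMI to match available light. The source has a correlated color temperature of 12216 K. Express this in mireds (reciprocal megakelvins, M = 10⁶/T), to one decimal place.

81.9 mireds

M = 10⁶ / 12216 = 81.860 → 81.9 mireds.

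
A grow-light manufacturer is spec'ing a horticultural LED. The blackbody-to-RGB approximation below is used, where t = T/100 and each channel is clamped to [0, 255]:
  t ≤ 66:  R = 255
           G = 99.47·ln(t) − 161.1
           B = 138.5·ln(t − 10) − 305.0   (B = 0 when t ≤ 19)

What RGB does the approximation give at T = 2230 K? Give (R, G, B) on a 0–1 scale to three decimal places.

(1.000, 0.579, 0.167)

t = 2230/100 = 22.3; the t ≤ 66 branch applies.
R = 255 by definition for t ≤ 66.
G = 99.47·ln 22.3 − 161.1 = 99.47·3.1046 − 161.1 = 147.713.
B = 138.5·ln(22.3 − 10) − 305.0 = 138.5·ln 12.3 − 305.0 = 138.5·2.5096 − 305.0 = 42.579.
Dividing each by 255: (1.0000, 0.5793, 0.1670) → (1.000, 0.579, 0.167).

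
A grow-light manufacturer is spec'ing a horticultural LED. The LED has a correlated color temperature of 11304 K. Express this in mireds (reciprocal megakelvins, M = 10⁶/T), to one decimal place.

M = 10⁶ / 11304 = 88.464 → 88.5 mireds.

88.5 mireds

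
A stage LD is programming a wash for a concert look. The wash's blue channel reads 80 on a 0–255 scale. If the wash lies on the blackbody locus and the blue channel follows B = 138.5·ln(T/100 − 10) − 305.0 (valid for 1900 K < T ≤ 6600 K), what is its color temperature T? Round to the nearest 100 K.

ln(t − 10) = (80 + 305.0) / 138.5 = 2.7798.
t − 10 = e^2.7798 = 16.116, so t = 26.116.
T = 100·t = 2612 K → 2600 K to the nearest 100 K.

2600 K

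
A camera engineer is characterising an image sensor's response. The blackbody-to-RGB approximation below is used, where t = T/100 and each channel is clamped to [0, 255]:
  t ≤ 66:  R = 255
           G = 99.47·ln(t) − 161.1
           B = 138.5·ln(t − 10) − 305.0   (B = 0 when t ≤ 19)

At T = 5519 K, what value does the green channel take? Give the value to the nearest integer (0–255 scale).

t = 5519/100 = 55.19; the t ≤ 66 branch applies.
G = 99.47·ln 55.19 − 161.1 = 99.47·4.0108 − 161.1 = 237.852.
Rounded: 238.

238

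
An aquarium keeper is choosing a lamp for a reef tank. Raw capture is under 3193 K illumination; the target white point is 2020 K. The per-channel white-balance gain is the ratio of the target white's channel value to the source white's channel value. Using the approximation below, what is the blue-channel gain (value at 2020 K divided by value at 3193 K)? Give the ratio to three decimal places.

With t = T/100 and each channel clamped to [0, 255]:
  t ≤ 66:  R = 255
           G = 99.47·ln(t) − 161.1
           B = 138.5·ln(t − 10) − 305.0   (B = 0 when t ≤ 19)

At 3193 K (t = 31.93):
  B = 138.5·ln(31.93 − 10) − 305.0 = 138.5·ln 21.93 − 305.0 = 138.5·3.0879 − 305.0 = 122.668.
At 2020 K (t = 20.2):
  B = 138.5·ln(20.2 − 10) − 305.0 = 138.5·ln 10.2 − 305.0 = 138.5·2.3224 − 305.0 = 16.651.
Gain = 16.651 / 122.668 = 0.1357 → 0.136.

0.136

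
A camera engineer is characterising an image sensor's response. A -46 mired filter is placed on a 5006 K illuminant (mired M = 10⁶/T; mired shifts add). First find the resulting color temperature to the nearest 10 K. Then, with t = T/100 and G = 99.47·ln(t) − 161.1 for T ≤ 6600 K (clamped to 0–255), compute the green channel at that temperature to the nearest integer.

M_in = 10⁶/5006 = 199.76; M_out = 199.76 + (-46) = 153.76.
T_out = 10⁶/153.76 = 6503.6 K → 6500 K; t = 65.
G = 99.47·ln 65 − 161.1 = 99.47·4.1744 − 161.1 = 254.126.
Rounded: 254.

254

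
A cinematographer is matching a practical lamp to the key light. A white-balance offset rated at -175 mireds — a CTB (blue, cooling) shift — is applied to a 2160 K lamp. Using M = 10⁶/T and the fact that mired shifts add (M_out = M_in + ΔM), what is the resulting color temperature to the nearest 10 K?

M_in = 10⁶/2160 = 462.96 mireds.
M_out = 462.96 + (-175) = 287.96 mireds.
T_out = 10⁶/287.96 = 3472.7 K → 3470 K.

3470 K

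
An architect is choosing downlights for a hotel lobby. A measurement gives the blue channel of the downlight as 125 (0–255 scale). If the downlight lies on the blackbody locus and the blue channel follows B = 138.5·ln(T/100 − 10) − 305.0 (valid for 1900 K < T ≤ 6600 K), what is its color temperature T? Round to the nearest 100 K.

ln(t − 10) = (125 + 305.0) / 138.5 = 3.1047.
t − 10 = e^3.1047 = 22.302, so t = 32.302.
T = 100·t = 3230 K → 3200 K to the nearest 100 K.

3200 K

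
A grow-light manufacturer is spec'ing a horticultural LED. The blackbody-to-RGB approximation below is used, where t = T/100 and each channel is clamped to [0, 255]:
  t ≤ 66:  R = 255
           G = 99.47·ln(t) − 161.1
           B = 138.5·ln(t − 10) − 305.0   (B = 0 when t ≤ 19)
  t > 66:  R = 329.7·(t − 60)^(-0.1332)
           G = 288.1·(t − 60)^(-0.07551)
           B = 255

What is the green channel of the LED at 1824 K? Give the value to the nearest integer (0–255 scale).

t = 1824/100 = 18.24; the t ≤ 66 branch applies.
G = 99.47·ln 18.24 − 161.1 = 99.47·2.9036 − 161.1 = 127.723.
Rounded: 128.

128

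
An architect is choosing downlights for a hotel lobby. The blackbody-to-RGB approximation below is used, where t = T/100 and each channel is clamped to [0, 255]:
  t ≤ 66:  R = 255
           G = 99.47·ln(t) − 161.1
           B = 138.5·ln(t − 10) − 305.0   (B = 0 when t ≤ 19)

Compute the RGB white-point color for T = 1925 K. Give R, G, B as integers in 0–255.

t = 1925/100 = 19.25; the t ≤ 66 branch applies.
R = 255 by definition for t ≤ 66.
G = 99.47·ln 19.25 − 161.1 = 99.47·2.9575 − 161.1 = 133.084.
B = 138.5·ln(19.25 − 10) − 305.0 = 138.5·ln 9.25 − 305.0 = 138.5·2.2246 − 305.0 = 3.110.
Rounded: (255, 133, 3).

R=255, G=133, B=3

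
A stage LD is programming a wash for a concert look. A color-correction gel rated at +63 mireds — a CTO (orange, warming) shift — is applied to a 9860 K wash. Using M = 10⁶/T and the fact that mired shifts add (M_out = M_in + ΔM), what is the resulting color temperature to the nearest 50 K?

6100 K

M_in = 10⁶/9860 = 101.42 mireds.
M_out = 101.42 + (+63) = 164.42 mireds.
T_out = 10⁶/164.42 = 6082.0 K → 6100 K.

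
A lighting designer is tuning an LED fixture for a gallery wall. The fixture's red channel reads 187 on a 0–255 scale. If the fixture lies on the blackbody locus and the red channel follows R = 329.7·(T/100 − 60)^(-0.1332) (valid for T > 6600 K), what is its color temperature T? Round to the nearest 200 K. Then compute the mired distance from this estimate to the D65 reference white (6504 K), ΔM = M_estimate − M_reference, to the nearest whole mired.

(t − 60)^(-0.1332) = 187/329.7 = 0.56718.
t − 60 = 0.56718^(1/-0.1332) = 0.56718^(-7.508) = 70.620, so t = 130.620.
T = 100·t = 13062 K → 13000 K to the nearest 200 K.
M_estimate = 10⁶/13000 = 76.92; M_reference = 10⁶/6504 = 153.75.
ΔM = 76.92 − 153.75 = -76.83 → -77 mireds.

-77 mireds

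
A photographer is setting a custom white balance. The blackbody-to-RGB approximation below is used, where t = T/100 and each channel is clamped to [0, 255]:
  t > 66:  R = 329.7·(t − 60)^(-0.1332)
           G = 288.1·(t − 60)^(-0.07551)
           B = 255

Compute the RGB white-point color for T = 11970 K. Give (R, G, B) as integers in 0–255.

t = 11970/100 = 119.7; the t > 66 branch applies.
R = 329.7·(119.7 − 60)^(-0.1332) = 329.7·59.7^(-0.1332) = 329.7·0.58002 = 191.231.
G = 288.1·(119.7 − 60)^(-0.07551) = 288.1·59.7^(-0.07551) = 288.1·0.73434 = 211.563.
B = 255 by definition for t > 66.
Rounded: (191, 212, 255).

(191, 212, 255)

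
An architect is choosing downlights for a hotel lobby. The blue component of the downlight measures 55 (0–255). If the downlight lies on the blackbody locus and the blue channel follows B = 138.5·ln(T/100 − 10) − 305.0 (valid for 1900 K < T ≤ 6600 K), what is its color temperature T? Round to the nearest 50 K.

2350 K

ln(t − 10) = (55 + 305.0) / 138.5 = 2.5993.
t − 10 = e^2.5993 = 13.454, so t = 23.454.
T = 100·t = 2345 K → 2350 K to the nearest 50 K.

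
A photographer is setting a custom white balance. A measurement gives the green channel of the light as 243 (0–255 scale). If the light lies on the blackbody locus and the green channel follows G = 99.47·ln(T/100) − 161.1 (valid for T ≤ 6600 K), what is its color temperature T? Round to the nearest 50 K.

ln t = (243 + 161.1) / 99.47 = 4.0625.
t = e^4.0625 = 58.121.
T = 100·t = 5812 K → 5800 K to the nearest 50 K.

5800 K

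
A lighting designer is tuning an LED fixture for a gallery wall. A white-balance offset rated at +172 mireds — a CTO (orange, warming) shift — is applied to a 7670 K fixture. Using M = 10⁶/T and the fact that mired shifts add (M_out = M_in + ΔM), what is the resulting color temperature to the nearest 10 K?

3310 K

M_in = 10⁶/7670 = 130.38 mireds.
M_out = 130.38 + (+172) = 302.38 mireds.
T_out = 10⁶/302.38 = 3307.1 K → 3310 K.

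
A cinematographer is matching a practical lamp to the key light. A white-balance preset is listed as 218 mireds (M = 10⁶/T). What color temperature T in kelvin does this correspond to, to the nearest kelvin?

T = 10⁶ / 218 = 4587.16 K → 4587 K.

4587 K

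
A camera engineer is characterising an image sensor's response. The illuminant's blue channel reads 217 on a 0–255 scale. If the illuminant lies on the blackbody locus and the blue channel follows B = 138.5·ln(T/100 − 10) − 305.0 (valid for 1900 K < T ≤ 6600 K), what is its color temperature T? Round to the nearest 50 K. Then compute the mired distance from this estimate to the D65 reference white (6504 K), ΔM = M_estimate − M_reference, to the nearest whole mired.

ln(t − 10) = (217 + 305.0) / 138.5 = 3.7690.
t − 10 = e^3.7690 = 43.335, so t = 53.335.
T = 100·t = 5333 K → 5350 K to the nearest 50 K.
M_estimate = 10⁶/5350 = 186.92; M_reference = 10⁶/6504 = 153.75.
ΔM = 186.92 − 153.75 = 33.16 → +33 mireds.

+33 mireds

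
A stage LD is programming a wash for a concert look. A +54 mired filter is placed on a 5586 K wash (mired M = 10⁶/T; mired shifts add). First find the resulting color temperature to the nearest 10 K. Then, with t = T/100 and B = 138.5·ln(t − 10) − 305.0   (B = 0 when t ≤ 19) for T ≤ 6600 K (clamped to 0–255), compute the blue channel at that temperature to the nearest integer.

179

M_in = 10⁶/5586 = 179.02; M_out = 179.02 + (+54) = 233.02.
T_out = 10⁶/233.02 = 4291.5 K → 4290 K; t = 42.9.
B = 138.5·ln(42.9 − 10) − 305.0 = 138.5·ln 32.9 − 305.0 = 138.5·3.4935 − 305.0 = 178.846.
Rounded: 179.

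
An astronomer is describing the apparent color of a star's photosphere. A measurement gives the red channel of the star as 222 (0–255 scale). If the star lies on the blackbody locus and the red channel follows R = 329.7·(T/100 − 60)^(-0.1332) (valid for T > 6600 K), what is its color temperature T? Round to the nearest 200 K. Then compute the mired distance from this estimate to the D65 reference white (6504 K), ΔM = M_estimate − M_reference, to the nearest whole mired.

(t − 60)^(-0.1332) = 222/329.7 = 0.67334.
t − 60 = 0.67334^(1/-0.1332) = 0.67334^(-7.508) = 19.478, so t = 79.478.
T = 100·t = 7948 K → 8000 K to the nearest 200 K.
M_estimate = 10⁶/8000 = 125.00; M_reference = 10⁶/6504 = 153.75.
ΔM = 125.00 − 153.75 = -28.75 → -29 mireds.

-29 mireds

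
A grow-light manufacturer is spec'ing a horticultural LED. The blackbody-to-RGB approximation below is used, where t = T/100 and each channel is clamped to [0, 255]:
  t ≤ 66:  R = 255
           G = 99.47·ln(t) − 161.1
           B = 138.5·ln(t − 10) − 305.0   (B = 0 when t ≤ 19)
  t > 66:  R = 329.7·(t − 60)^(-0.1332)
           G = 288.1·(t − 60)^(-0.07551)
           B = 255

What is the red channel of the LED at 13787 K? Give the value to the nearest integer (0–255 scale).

t = 13787/100 = 137.87; the t > 66 branch applies.
R = 329.7·(137.87 − 60)^(-0.1332) = 329.7·77.87^(-0.1332) = 329.7·0.55985 = 184.582.
Rounded: 185.

185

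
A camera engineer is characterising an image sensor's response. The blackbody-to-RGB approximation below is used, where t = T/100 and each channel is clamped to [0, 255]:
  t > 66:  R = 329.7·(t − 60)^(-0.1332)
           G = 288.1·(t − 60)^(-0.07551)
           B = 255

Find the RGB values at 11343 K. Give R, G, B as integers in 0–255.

t = 11343/100 = 113.43; the t > 66 branch applies.
R = 329.7·(113.43 − 60)^(-0.1332) = 329.7·53.43^(-0.1332) = 329.7·0.58865 = 194.079.
G = 288.1·(113.43 − 60)^(-0.07551) = 288.1·53.43^(-0.07551) = 288.1·0.74052 = 213.343.
B = 255 by definition for t > 66.
Rounded: (194, 213, 255).

R=194, G=213, B=255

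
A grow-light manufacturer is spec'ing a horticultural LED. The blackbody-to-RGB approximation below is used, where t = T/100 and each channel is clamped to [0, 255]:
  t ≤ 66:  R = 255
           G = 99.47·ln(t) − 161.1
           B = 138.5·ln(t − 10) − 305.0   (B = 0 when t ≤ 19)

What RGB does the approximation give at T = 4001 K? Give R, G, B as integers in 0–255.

R=255, G=206, B=166

t = 4001/100 = 40.01; the t ≤ 66 branch applies.
R = 255 by definition for t ≤ 66.
G = 99.47·ln 40.01 − 161.1 = 99.47·3.6891 − 161.1 = 205.858.
B = 138.5·ln(40.01 − 10) − 305.0 = 138.5·ln 30.01 − 305.0 = 138.5·3.4015 − 305.0 = 166.112.
Rounded: (255, 206, 166).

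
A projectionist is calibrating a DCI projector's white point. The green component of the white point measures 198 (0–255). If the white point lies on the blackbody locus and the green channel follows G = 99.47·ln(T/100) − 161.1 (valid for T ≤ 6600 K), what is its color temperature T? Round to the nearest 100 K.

3700 K

ln t = (198 + 161.1) / 99.47 = 3.6101.
t = e^3.6101 = 36.971.
T = 100·t = 3697 K → 3700 K to the nearest 100 K.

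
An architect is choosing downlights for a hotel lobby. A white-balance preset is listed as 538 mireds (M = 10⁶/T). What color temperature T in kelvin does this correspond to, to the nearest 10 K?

T = 10⁶ / 538 = 1858.74 K → 1860 K.

1860 K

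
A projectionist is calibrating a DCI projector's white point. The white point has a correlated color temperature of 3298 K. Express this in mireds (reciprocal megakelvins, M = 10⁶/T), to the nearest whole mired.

M = 10⁶ / 3298 = 303.214 → 303 mireds.

303 mireds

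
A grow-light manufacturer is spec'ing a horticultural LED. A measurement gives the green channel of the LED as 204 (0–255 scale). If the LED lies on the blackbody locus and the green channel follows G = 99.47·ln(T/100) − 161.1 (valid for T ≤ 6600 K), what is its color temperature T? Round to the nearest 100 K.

ln t = (204 + 161.1) / 99.47 = 3.6705.
t = e^3.6705 = 39.270.
T = 100·t = 3927 K → 3900 K to the nearest 100 K.

3900 K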